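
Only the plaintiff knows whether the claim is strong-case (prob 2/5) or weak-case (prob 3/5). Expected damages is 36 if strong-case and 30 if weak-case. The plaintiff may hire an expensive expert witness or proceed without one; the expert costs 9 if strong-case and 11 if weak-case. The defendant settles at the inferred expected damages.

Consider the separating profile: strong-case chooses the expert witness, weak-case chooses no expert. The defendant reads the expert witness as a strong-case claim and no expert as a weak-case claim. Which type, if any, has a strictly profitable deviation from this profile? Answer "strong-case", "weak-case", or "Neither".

The expert witness pays 36; no expert pays 30.
strong-case: assigned the expert witness, nets 36 − 9 = 27; deviating to no expert nets 30.
weak-case: assigned no expert, nets 30; deviating to the expert witness nets 36 − 11 = 25.
The strong-case type gains 3 by deviating.

strong-case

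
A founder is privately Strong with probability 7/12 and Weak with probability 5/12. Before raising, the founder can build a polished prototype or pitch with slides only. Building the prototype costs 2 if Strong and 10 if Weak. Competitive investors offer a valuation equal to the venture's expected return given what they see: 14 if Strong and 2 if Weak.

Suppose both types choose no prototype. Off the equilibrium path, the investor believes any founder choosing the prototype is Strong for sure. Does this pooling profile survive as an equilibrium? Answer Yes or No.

On path, the investor holds the prior and pays 7/12·14 + 5/12·2 = 9. Off path (the prototype), believing Strong, it pays 14.
Strong: no prototype nets 9; the prototype nets 14 − 2 = 12. Strong would deviate.
Weak: no prototype nets 9; the prototype nets 14 − 10 = 4. Weak stays.
A type deviates, so pooling fails.

No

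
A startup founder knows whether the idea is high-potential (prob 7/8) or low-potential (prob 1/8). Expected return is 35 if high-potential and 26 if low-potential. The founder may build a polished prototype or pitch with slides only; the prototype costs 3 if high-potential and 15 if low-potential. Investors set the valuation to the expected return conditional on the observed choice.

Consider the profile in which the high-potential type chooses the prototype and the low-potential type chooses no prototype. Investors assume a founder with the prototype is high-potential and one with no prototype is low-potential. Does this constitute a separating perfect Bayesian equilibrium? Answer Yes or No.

Under these beliefs, the prototype earns valuation 35 and no prototype earns valuation 26.
high-potential: the prototype nets 35 − 3 = 32; no prototype nets 26. high-potential prefers the prototype.
low-potential: the prototype nets 35 − 15 = 20; no prototype nets 26. low-potential prefers no prototype.
Neither type deviates, so the separating profile is an equilibrium.

Yes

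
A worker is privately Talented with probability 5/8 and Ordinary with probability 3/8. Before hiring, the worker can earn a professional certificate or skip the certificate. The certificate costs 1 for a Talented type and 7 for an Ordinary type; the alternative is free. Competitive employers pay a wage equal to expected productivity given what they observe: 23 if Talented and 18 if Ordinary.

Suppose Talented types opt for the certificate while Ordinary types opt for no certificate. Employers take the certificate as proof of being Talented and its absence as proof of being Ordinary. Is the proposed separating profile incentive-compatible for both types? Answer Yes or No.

Yes

Under these beliefs, the certificate earns wage 23 and no certificate earns wage 18.
Talented: the certificate nets 23 − 1 = 22; no certificate nets 18. Talented prefers the certificate.
Ordinary: the certificate nets 23 − 7 = 16; no certificate nets 18. Ordinary prefers no certificate.
Neither type deviates, so the separating profile is an equilibrium.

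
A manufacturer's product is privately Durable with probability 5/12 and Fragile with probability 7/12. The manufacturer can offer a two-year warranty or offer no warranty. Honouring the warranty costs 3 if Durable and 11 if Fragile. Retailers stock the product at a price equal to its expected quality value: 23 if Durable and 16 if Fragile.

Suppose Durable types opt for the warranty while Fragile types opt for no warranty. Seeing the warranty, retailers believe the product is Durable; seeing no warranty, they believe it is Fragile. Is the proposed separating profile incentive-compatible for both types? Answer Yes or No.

Under these beliefs, the warranty earns price 23 and no warranty earns price 16.
Durable: the warranty nets 23 − 3 = 20; no warranty nets 16. Durable prefers the warranty.
Fragile: the warranty nets 23 − 11 = 12; no warranty nets 16. Fragile prefers no warranty.
Neither type deviates, so the separating profile is an equilibrium.

Yes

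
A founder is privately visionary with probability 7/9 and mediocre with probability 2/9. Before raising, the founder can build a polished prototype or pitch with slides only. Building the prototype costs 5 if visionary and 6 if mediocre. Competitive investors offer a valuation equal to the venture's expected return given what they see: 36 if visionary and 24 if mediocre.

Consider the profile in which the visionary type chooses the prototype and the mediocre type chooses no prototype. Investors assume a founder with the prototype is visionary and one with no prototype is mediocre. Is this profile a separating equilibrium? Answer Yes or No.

No

Under these beliefs, the prototype earns valuation 36 and no prototype earns valuation 24.
visionary: the prototype nets 36 − 5 = 31; no prototype nets 24. visionary prefers the prototype.
mediocre: the prototype nets 36 − 6 = 30; no prototype nets 24. mediocre would deviate to the prototype.
mediocre has a profitable deviation, so the profile is not an equilibrium.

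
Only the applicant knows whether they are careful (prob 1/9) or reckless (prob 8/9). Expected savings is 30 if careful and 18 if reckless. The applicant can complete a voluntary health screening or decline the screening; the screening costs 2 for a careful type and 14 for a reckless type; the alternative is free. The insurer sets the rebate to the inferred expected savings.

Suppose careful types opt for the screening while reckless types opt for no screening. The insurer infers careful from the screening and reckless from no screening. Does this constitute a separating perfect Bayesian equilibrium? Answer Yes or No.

Yes

Under these beliefs, the screening earns rebate 30 and no screening earns rebate 18.
careful: the screening nets 30 − 2 = 28; no screening nets 18. careful prefers the screening.
reckless: the screening nets 30 − 14 = 16; no screening nets 18. reckless prefers no screening.
Neither type deviates, so the separating profile is an equilibrium.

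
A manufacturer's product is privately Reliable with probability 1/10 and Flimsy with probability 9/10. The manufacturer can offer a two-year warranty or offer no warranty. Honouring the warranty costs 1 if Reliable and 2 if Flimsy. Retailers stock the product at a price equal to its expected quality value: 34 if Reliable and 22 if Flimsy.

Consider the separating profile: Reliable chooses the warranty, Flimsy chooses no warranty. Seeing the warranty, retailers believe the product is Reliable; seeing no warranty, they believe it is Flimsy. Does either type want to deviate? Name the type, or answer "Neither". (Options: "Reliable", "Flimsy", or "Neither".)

Flimsy

The warranty pays 34; no warranty pays 22.
Reliable: assigned the warranty, nets 34 − 1 = 33; deviating to no warranty nets 22.
Flimsy: assigned no warranty, nets 22; deviating to the warranty nets 34 − 2 = 32.
The Flimsy type gains 10 by deviating.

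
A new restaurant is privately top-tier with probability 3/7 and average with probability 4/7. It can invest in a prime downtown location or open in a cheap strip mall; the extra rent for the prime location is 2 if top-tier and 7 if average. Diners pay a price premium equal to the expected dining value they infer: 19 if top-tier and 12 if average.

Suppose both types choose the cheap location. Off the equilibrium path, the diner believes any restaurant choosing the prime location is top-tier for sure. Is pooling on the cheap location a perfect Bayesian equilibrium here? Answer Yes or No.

On path, the diner holds the prior and pays 3/7·19 + 4/7·12 = 15. Off path (the prime location), believing top-tier, it pays 19.
top-tier: the cheap location nets 15; the prime location nets 19 − 2 = 17. top-tier would deviate.
average: the cheap location nets 15; the prime location nets 19 − 7 = 12. average stays.
A type deviates, so pooling fails.

No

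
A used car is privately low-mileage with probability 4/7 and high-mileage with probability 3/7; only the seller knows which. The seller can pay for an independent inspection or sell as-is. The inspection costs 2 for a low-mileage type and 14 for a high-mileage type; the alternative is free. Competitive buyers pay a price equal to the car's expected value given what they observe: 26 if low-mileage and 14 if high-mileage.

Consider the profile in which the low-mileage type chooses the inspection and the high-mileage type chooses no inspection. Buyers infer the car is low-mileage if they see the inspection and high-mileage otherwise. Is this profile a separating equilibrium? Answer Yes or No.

Yes

Under these beliefs, the inspection earns price 26 and no inspection earns price 14.
low-mileage: the inspection nets 26 − 2 = 24; no inspection nets 14. low-mileage prefers the inspection.
high-mileage: the inspection nets 26 − 14 = 12; no inspection nets 14. high-mileage prefers no inspection.
Neither type deviates, so the separating profile is an equilibrium.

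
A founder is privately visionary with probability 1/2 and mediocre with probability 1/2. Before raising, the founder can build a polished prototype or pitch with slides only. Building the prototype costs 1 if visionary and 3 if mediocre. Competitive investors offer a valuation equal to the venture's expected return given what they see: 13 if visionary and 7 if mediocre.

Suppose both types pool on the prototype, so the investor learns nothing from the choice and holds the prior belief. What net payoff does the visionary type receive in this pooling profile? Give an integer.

Pooled valuation = 1/2·13 + 1/2·7 = 10.
visionary pays cost 1 for the prototype, so net payoff = 10 − 1 = 9.

9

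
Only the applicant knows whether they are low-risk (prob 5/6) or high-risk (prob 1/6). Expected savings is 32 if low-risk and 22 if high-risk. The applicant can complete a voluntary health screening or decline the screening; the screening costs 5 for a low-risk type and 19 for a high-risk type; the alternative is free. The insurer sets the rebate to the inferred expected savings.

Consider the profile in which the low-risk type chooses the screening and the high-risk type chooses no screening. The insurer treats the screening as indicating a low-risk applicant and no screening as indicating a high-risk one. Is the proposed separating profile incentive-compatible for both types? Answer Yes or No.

Yes

Under these beliefs, the screening earns rebate 32 and no screening earns rebate 22.
low-risk: the screening nets 32 − 5 = 27; no screening nets 22. low-risk prefers the screening.
high-risk: the screening nets 32 − 19 = 13; no screening nets 22. high-risk prefers no screening.
Neither type deviates, so the separating profile is an equilibrium.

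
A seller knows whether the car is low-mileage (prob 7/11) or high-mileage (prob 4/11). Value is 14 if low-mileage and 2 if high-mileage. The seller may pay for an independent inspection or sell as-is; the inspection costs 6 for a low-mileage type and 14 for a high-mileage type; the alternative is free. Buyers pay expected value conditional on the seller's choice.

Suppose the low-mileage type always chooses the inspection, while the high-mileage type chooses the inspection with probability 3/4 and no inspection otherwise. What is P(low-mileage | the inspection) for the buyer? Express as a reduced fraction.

7/10

P(the inspection) = (7/11)·1 + (4/11)·(3/4) = 10/11.
By Bayes' rule, P(low-mileage | the inspection) = (7/11) / (10/11) = 7/10.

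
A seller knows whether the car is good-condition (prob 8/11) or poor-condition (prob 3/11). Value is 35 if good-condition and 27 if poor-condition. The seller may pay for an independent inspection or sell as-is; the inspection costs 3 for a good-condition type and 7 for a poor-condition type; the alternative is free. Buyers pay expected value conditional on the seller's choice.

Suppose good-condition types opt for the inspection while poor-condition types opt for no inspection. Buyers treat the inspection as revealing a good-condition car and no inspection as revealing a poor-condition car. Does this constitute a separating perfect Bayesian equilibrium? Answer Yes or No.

No

Under these beliefs, the inspection earns price 35 and no inspection earns price 27.
good-condition: the inspection nets 35 − 3 = 32; no inspection nets 27. good-condition prefers the inspection.
poor-condition: the inspection nets 35 − 7 = 28; no inspection nets 27. poor-condition would deviate to the inspection.
poor-condition has a profitable deviation, so the profile is not an equilibrium.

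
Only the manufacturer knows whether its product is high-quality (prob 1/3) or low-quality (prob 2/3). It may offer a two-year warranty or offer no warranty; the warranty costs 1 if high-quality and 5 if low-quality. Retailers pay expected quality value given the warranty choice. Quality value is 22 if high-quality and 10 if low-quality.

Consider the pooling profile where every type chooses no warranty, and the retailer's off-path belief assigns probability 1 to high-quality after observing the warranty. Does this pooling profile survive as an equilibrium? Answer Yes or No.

No

On path, the retailer holds the prior and pays 1/3·22 + 2/3·10 = 14. Off path (the warranty), believing high-quality, it pays 22.
high-quality: no warranty nets 14; the warranty nets 22 − 1 = 21. high-quality would deviate.
low-quality: no warranty nets 14; the warranty nets 22 − 5 = 17. low-quality would deviate.
A type deviates, so pooling fails.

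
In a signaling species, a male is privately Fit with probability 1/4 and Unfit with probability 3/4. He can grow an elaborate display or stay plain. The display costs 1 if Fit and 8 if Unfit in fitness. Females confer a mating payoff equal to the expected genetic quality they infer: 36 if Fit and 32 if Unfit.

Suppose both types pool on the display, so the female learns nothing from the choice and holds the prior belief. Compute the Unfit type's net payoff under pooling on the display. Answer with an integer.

Pooled mating payoff = 1/4·36 + 3/4·32 = 33.
Unfit pays cost 8 for the display, so net payoff = 33 − 8 = 25.

25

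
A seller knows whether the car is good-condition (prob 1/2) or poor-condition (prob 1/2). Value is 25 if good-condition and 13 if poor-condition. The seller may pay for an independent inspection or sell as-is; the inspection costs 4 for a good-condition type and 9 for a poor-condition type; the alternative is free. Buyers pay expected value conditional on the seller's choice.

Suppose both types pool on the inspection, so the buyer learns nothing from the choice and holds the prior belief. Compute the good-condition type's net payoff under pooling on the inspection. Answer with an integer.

15

Pooled price = 1/2·25 + 1/2·13 = 19.
good-condition pays cost 4 for the inspection, so net payoff = 19 − 4 = 15.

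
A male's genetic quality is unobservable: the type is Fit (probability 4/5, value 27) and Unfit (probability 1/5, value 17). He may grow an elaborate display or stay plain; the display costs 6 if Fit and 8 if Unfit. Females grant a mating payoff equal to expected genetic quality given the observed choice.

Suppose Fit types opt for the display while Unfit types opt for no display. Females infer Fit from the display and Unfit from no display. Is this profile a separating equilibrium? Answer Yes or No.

No

Under these beliefs, the display earns mating payoff 27 and no display earns mating payoff 17.
Fit: the display nets 27 − 6 = 21; no display nets 17. Fit prefers the display.
Unfit: the display nets 27 − 8 = 19; no display nets 17. Unfit would deviate to the display.
Unfit has a profitable deviation, so the profile is not an equilibrium.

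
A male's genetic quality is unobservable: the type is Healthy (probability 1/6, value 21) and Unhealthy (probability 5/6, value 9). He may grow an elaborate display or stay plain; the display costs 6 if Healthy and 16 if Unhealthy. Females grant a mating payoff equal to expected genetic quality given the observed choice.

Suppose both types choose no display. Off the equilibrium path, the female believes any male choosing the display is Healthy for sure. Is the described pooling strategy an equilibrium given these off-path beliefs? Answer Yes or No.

On path, the female holds the prior and pays 1/6·21 + 5/6·9 = 11. Off path (the display), believing Healthy, it pays 21.
Healthy: no display nets 11; the display nets 21 − 6 = 15. Healthy would deviate.
Unhealthy: no display nets 11; the display nets 21 − 16 = 5. Unhealthy stays.
A type deviates, so pooling fails.

No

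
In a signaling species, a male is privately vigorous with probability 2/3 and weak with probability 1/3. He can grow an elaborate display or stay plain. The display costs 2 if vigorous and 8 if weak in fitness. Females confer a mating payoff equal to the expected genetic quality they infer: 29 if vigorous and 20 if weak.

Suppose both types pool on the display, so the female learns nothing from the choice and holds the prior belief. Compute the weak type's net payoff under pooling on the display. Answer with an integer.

Pooled mating payoff = 2/3·29 + 1/3·20 = 26.
weak pays cost 8 for the display, so net payoff = 26 − 8 = 18.

18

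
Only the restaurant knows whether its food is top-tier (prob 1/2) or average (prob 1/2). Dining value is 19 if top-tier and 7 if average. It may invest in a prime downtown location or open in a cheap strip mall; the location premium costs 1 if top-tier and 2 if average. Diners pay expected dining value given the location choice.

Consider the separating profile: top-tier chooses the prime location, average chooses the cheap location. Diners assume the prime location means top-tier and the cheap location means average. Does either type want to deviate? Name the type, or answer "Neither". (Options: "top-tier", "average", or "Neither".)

The prime location pays 19; the cheap location pays 7.
top-tier: assigned the prime location, nets 19 − 1 = 18; deviating to the cheap location nets 7.
average: assigned the cheap location, nets 7; deviating to the prime location nets 19 − 2 = 17.
The average type gains 10 by deviating.

average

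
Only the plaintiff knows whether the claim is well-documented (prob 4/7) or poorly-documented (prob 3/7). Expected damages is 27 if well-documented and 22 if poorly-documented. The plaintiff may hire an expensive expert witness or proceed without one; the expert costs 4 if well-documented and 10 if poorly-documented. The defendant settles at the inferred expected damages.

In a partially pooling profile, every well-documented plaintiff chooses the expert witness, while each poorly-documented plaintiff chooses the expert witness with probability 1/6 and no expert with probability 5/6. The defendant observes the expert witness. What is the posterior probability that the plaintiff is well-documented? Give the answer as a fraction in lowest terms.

P(the expert witness) = (4/7)·1 + (3/7)·(1/6) = 9/14.
By Bayes' rule, P(well-documented | the expert witness) = (4/7) / (9/14) = 8/9.

8/9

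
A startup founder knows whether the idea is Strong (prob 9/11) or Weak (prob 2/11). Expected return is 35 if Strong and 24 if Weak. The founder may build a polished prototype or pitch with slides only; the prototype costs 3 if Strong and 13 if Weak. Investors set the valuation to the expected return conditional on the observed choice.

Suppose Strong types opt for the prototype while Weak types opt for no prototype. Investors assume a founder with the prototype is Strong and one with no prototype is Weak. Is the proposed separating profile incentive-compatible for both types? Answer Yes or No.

Under these beliefs, the prototype earns valuation 35 and no prototype earns valuation 24.
Strong: the prototype nets 35 − 3 = 32; no prototype nets 24. Strong prefers the prototype.
Weak: the prototype nets 35 − 13 = 22; no prototype nets 24. Weak prefers no prototype.
Neither type deviates, so the separating profile is an equilibrium.

Yes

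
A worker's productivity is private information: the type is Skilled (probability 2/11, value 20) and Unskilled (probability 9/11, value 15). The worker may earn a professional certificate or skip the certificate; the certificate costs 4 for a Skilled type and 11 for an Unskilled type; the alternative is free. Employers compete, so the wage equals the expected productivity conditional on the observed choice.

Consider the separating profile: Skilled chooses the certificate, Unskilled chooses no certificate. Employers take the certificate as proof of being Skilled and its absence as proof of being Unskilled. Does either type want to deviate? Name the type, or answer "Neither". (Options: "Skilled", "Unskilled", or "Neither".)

Neither

The certificate pays 20; no certificate pays 15.
Skilled: assigned the certificate, nets 20 − 4 = 16; deviating to no certificate nets 15.
Unskilled: assigned no certificate, nets 15; deviating to the certificate nets 20 − 11 = 9.
Both types strictly prefer their assigned action; no profitable deviation.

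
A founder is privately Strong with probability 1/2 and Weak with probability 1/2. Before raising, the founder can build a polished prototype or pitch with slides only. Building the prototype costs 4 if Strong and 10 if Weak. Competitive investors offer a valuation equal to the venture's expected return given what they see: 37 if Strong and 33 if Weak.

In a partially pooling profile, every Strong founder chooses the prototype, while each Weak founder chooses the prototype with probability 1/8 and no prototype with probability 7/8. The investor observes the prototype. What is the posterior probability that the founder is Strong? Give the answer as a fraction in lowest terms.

8/9

P(the prototype) = (1/2)·1 + (1/2)·(1/8) = 9/16.
By Bayes' rule, P(Strong | the prototype) = (1/2) / (9/16) = 8/9.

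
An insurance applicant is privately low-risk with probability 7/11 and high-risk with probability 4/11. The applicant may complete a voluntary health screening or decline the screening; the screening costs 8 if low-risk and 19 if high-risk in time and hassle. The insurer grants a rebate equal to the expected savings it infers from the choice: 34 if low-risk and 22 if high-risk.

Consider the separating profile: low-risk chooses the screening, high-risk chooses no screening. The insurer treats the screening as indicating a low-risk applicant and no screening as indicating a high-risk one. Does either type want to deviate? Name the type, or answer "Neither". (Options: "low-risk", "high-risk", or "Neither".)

The screening pays 34; no screening pays 22.
low-risk: assigned the screening, nets 34 − 8 = 26; deviating to no screening nets 22.
high-risk: assigned no screening, nets 22; deviating to the screening nets 34 − 19 = 15.
Both types strictly prefer their assigned action; no profitable deviation.

Neither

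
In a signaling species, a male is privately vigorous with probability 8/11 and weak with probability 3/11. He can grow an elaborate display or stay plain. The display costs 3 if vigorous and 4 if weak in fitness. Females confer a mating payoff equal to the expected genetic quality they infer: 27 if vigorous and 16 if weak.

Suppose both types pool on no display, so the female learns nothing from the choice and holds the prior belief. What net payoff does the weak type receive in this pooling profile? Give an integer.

24

Pooled mating payoff = 8/11·27 + 3/11·16 = 24.
weak pays no cost for no display, so net payoff = 24.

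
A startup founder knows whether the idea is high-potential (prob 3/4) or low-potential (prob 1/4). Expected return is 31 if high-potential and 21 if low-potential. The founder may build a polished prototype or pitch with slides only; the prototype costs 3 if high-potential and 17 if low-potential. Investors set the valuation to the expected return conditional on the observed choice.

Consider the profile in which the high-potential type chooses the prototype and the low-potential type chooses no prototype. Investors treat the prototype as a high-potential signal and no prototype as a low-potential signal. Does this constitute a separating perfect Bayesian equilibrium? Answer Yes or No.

Under these beliefs, the prototype earns valuation 31 and no prototype earns valuation 21.
high-potential: the prototype nets 31 − 3 = 28; no prototype nets 21. high-potential prefers the prototype.
low-potential: the prototype nets 31 − 17 = 14; no prototype nets 21. low-potential prefers no prototype.
Neither type deviates, so the separating profile is an equilibrium.

Yes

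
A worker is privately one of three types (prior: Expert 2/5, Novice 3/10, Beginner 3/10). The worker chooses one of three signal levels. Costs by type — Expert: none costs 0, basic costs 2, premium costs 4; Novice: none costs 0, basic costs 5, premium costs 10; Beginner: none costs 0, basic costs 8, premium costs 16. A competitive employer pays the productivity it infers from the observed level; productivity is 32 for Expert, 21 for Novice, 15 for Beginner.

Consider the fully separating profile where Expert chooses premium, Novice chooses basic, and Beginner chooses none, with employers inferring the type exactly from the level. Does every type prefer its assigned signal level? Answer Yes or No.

Separating wages: premium → 32, basic → 21, none → 15.
Expert (assigned premium): none: 15 − 0 = 15; basic: 21 − 2 = 19; premium: 32 − 4 = 28. Expert stays.
Novice (assigned basic): none: 15 − 0 = 15; basic: 21 − 5 = 16; premium: 32 − 10 = 22. Novice prefers premium.
Beginner (assigned none): none: 15 − 0 = 15; basic: 21 − 8 = 13; premium: 32 − 16 = 16. Beginner prefers premium.
At least one type deviates; the separating profile fails.

No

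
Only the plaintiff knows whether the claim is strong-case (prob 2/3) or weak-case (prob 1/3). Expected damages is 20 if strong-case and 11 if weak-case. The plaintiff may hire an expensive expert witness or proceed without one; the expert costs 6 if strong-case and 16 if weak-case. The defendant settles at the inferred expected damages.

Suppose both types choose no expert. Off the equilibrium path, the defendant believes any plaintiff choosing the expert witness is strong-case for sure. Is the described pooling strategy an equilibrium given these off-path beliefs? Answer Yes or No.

Yes

On path, the defendant holds the prior and pays 2/3·20 + 1/3·11 = 17. Off path (the expert witness), believing strong-case, it pays 20.
strong-case: no expert nets 17; the expert witness nets 20 − 6 = 14. strong-case stays.
weak-case: no expert nets 17; the expert witness nets 20 − 16 = 4. weak-case stays.
No type deviates, so pooling is sustained.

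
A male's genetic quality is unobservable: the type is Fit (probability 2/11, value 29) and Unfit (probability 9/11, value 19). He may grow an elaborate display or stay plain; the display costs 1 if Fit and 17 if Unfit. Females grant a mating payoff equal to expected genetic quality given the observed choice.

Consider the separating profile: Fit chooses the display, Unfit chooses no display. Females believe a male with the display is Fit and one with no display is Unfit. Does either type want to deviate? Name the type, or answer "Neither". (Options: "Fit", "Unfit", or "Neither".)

The display pays 29; no display pays 19.
Fit: assigned the display, nets 29 − 1 = 28; deviating to no display nets 19.
Unfit: assigned no display, nets 19; deviating to the display nets 29 − 17 = 12.
Both types strictly prefer their assigned action; no profitable deviation.

Neither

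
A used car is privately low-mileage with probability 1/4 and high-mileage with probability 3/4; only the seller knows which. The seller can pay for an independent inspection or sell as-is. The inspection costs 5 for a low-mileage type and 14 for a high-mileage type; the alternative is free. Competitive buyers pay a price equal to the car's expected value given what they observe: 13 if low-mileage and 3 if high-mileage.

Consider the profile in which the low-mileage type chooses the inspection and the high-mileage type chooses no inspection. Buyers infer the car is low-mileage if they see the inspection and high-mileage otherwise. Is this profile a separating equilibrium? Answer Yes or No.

Yes

Under these beliefs, the inspection earns price 13 and no inspection earns price 3.
low-mileage: the inspection nets 13 − 5 = 8; no inspection nets 3. low-mileage prefers the inspection.
high-mileage: the inspection nets 13 − 14 = -1; no inspection nets 3. high-mileage prefers no inspection.
Neither type deviates, so the separating profile is an equilibrium.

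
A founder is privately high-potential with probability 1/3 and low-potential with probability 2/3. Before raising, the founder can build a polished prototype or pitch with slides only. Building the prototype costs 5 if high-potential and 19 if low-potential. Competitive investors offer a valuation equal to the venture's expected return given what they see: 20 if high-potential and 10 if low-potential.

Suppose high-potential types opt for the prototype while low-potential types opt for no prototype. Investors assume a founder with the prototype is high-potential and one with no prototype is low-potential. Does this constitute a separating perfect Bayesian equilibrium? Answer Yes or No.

Yes

Under these beliefs, the prototype earns valuation 20 and no prototype earns valuation 10.
high-potential: the prototype nets 20 − 5 = 15; no prototype nets 10. high-potential prefers the prototype.
low-potential: the prototype nets 20 − 19 = 1; no prototype nets 10. low-potential prefers no prototype.
Neither type deviates, so the separating profile is an equilibrium.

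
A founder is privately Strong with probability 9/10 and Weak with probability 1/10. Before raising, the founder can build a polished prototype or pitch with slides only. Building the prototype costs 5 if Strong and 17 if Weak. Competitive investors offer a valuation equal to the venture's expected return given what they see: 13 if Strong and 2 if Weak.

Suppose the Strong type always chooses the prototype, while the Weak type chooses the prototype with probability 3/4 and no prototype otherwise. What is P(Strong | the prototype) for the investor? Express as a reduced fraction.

P(the prototype) = (9/10)·1 + (1/10)·(3/4) = 39/40.
By Bayes' rule, P(Strong | the prototype) = (9/10) / (39/40) = 12/13.

12/13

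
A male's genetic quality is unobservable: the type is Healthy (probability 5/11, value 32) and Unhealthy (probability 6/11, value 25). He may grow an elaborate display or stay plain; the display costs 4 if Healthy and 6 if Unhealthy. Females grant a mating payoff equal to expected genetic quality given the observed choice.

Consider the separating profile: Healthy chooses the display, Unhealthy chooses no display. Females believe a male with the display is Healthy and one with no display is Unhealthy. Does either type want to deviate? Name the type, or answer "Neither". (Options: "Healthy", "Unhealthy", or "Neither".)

Unhealthy

The display pays 32; no display pays 25.
Healthy: assigned the display, nets 32 − 4 = 28; deviating to no display nets 25.
Unhealthy: assigned no display, nets 25; deviating to the display nets 32 − 6 = 26.
The Unhealthy type gains 1 by deviating.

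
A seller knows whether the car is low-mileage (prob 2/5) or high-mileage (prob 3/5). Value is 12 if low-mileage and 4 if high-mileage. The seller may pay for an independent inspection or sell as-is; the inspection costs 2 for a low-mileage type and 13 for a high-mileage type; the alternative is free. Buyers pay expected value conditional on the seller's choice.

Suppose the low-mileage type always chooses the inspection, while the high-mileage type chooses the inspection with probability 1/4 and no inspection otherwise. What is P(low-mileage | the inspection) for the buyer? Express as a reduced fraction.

8/11

P(the inspection) = (2/5)·1 + (3/5)·(1/4) = 11/20.
By Bayes' rule, P(low-mileage | the inspection) = (2/5) / (11/20) = 8/11.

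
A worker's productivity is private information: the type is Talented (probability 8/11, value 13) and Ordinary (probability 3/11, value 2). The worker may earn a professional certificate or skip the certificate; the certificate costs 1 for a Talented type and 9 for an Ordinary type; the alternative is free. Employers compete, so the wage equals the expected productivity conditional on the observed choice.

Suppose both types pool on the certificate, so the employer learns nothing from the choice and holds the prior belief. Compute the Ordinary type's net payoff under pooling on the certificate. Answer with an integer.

Pooled wage = 8/11·13 + 3/11·2 = 10.
Ordinary pays cost 9 for the certificate, so net payoff = 10 − 9 = 1.

1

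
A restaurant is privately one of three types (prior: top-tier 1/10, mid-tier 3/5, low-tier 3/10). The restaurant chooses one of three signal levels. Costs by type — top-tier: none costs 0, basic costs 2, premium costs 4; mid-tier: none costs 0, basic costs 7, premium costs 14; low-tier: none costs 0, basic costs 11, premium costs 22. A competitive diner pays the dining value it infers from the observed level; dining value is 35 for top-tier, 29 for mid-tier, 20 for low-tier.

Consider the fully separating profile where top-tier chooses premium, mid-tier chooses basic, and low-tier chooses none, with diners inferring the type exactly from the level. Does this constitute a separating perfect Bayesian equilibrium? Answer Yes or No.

Separating price premiums: premium → 35, basic → 29, none → 20.
top-tier (assigned premium): none: 20 − 0 = 20; basic: 29 − 2 = 27; premium: 35 − 4 = 31. top-tier stays.
mid-tier (assigned basic): none: 20 − 0 = 20; basic: 29 − 7 = 22; premium: 35 − 14 = 21. mid-tier stays.
low-tier (assigned none): none: 20 − 0 = 20; basic: 29 − 11 = 18; premium: 35 − 22 = 13. low-tier stays.
Every type prefers its assigned level; separation holds.

Yes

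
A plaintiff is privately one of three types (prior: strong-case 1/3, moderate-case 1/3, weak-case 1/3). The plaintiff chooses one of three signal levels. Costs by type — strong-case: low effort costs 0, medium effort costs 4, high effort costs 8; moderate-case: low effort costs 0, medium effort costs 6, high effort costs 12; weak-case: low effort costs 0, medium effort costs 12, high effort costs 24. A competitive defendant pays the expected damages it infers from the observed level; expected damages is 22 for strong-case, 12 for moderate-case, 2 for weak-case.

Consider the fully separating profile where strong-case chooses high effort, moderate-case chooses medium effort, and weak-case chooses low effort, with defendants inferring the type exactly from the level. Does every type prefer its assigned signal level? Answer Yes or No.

No

Separating settlements: high effort → 22, medium effort → 12, low effort → 2.
strong-case (assigned high effort): low effort: 2 − 0 = 2; medium effort: 12 − 4 = 8; high effort: 22 − 8 = 14. strong-case stays.
moderate-case (assigned medium effort): low effort: 2 − 0 = 2; medium effort: 12 − 6 = 6; high effort: 22 − 12 = 10. moderate-case prefers high effort.
weak-case (assigned low effort): low effort: 2 − 0 = 2; medium effort: 12 − 12 = 0; high effort: 22 − 24 = -2. weak-case stays.
At least one type deviates; the separating profile fails.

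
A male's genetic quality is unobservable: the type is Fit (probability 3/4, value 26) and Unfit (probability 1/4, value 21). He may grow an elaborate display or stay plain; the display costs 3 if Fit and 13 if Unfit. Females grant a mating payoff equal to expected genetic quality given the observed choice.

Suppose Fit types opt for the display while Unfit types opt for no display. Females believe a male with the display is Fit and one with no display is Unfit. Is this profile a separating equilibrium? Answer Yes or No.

Yes

Under these beliefs, the display earns mating payoff 26 and no display earns mating payoff 21.
Fit: the display nets 26 − 3 = 23; no display nets 21. Fit prefers the display.
Unfit: the display nets 26 − 13 = 13; no display nets 21. Unfit prefers no display.
Neither type deviates, so the separating profile is an equilibrium.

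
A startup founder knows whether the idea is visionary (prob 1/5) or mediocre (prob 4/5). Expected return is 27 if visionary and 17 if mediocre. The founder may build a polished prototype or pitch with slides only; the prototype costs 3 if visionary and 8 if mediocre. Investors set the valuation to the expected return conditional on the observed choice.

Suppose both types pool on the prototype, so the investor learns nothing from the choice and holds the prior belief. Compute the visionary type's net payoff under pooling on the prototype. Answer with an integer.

Pooled valuation = 1/5·27 + 4/5·17 = 19.
visionary pays cost 3 for the prototype, so net payoff = 19 − 3 = 16.

16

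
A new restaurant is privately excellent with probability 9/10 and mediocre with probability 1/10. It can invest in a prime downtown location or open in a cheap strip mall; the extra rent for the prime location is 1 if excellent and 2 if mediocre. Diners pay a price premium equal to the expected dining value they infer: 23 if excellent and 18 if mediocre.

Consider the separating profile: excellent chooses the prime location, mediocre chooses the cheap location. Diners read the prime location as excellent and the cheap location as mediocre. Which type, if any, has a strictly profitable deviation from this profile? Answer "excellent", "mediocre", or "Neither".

mediocre

The prime location pays 23; the cheap location pays 18.
excellent: assigned the prime location, nets 23 − 1 = 22; deviating to the cheap location nets 18.
mediocre: assigned the cheap location, nets 18; deviating to the prime location nets 23 − 2 = 21.
The mediocre type gains 3 by deviating.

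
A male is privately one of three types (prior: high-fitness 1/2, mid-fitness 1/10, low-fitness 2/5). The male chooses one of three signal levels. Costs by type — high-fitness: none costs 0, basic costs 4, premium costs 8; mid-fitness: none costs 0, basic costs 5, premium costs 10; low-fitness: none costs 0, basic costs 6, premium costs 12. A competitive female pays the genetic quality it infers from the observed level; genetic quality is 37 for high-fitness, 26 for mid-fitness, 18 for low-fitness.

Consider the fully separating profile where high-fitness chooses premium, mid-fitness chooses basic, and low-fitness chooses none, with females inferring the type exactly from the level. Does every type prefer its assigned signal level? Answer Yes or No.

No

Separating mating payoffs: premium → 37, basic → 26, none → 18.
high-fitness (assigned premium): none: 18 − 0 = 18; basic: 26 − 4 = 22; premium: 37 − 8 = 29. high-fitness stays.
mid-fitness (assigned basic): none: 18 − 0 = 18; basic: 26 − 5 = 21; premium: 37 − 10 = 27. mid-fitness prefers premium.
low-fitness (assigned none): none: 18 − 0 = 18; basic: 26 − 6 = 20; premium: 37 − 12 = 25. low-fitness prefers premium.
At least one type deviates; the separating profile fails.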